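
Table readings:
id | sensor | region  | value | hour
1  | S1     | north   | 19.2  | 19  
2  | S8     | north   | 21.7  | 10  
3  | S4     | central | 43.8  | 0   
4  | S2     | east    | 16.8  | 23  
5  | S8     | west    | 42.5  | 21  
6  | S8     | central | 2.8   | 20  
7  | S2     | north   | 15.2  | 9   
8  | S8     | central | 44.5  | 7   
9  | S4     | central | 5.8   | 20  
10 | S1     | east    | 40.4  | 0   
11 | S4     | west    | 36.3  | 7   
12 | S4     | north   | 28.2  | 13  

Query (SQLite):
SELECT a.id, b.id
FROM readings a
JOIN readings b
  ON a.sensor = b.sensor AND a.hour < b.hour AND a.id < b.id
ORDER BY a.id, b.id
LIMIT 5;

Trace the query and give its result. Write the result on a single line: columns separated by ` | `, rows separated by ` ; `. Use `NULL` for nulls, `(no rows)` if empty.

2 | 5 ; 2 | 6 ; 3 | 9 ; 3 | 11 ; 3 | 12

Pairs (a,b) with same sensor, a.hour < b.hour, a.id < b.id.
sensor groups: S1:{1,10} S2:{4,7} S4:{3,9,11,12} S8:{2,5,6,8}
Ordered by (a.id, b.id); first 5.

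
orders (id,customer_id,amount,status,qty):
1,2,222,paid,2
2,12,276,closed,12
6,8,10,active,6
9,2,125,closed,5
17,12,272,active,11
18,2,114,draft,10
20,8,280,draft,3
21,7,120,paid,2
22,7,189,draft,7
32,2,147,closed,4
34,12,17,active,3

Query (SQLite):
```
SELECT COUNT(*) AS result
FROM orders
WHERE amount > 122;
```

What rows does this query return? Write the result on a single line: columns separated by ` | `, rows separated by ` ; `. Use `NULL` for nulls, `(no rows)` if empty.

Rows where amount > 122 → amount values: [222, 276, 125, 272, 280, 189, 147].
COUNT(*) counts rows → 7.

7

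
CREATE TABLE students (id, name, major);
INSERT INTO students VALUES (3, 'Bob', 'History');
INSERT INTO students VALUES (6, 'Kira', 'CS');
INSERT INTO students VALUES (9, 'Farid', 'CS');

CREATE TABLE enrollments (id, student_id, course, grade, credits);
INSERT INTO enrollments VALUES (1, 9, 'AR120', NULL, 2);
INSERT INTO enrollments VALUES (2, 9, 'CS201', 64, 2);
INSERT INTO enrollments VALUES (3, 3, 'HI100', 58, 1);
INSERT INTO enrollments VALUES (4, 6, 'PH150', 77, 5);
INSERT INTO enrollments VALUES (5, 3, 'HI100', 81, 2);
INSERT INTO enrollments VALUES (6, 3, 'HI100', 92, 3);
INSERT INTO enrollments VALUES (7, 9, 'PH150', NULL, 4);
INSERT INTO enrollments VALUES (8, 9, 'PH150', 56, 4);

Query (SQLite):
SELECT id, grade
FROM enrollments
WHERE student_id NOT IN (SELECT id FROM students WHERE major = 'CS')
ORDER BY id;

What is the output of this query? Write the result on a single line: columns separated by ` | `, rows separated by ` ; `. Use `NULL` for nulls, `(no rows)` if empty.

3 | 58 ; 5 | 81 ; 6 | 92

Inner query: students.id where major = 'CS'.
Outer: keep enrollments rows whose student_id is not in that set.
Inner query → {6, 9}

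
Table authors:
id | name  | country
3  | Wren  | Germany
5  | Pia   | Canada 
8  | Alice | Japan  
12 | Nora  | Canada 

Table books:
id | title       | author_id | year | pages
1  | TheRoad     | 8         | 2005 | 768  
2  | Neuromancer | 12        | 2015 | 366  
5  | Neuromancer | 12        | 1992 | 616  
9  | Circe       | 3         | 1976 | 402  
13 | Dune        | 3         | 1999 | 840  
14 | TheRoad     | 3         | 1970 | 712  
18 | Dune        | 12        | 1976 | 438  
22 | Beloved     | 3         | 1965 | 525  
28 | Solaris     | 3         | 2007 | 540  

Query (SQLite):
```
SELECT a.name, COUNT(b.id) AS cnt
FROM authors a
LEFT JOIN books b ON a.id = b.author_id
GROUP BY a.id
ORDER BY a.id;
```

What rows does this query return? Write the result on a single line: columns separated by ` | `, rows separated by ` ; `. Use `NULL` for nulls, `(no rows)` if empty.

LEFT JOIN keeps every authors row; unmatched ones get NULL for books columns.
Group by authors.id and compute COUNT(b.id). COUNT(col) of an all-NULL group is 0.
  3: ids {9, 13, 14, 22, 28} → COUNT(b.id)=5
  5: ids {—} → COUNT(b.id)=0
  8: ids {1} → COUNT(b.id)=1
  12: ids {2, 5, 18} → COUNT(b.id)=3

Wren | 5 ; Pia | 0 ; Alice | 1 ; Nora | 3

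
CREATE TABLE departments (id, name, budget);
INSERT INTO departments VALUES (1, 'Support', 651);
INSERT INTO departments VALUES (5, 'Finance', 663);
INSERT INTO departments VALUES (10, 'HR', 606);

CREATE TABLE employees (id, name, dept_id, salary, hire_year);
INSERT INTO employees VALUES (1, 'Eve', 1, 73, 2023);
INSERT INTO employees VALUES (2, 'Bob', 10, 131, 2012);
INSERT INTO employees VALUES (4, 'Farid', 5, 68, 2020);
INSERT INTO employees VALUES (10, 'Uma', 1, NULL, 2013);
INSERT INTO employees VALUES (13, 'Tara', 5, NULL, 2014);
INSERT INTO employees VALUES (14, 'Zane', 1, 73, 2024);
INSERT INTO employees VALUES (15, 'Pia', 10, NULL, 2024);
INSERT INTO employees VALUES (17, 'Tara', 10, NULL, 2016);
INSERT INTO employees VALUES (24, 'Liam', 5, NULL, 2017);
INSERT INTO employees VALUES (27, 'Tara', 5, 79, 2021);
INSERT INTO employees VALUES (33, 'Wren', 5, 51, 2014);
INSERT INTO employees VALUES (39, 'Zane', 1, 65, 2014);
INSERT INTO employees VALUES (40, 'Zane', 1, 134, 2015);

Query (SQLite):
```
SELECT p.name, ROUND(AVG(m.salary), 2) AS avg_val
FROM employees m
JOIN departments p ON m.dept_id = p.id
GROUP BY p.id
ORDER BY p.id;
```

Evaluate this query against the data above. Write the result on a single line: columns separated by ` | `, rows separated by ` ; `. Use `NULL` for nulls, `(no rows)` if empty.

Support | 86.25 ; Finance | 66 ; HR | 131

Join each employees row to its departments via dept_id.
Group joined rows by departments.id; compute ROUND(AVG(m.salary), 2) per group.
  1: ids {1, 10, 14, 39, 40} → ROUND(AVG(m.salary), 2)=86.25
  5: ids {4, 13, 24, 27, 33} → ROUND(AVG(m.salary), 2)=66
  10: ids {2, 15, 17} → ROUND(AVG(m.salary), 2)=131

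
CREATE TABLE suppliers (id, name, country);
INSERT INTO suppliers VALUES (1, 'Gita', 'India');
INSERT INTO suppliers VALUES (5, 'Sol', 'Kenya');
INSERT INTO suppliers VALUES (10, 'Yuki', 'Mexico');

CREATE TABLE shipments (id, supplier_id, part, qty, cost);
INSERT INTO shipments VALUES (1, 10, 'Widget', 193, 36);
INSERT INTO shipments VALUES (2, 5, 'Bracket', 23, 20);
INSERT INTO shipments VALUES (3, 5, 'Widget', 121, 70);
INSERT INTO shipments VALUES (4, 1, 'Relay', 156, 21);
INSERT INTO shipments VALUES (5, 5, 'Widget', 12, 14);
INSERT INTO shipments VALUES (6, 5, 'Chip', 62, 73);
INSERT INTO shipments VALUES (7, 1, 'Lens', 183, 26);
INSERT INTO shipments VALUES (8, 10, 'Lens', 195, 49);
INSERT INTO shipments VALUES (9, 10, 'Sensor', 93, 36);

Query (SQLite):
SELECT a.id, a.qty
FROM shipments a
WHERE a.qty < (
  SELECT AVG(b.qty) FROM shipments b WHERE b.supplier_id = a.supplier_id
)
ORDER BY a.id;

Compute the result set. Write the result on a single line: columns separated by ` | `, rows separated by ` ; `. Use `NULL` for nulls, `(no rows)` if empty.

2 | 23 ; 4 | 156 ; 5 | 12 ; 9 | 93

For each shipments row a, compute AVG(qty) over rows sharing a.supplier_id.
Keep row a if a.qty < that per-group AVG.
  supplier_id=1: AVG(qty) = 169.5
  supplier_id=5: AVG(qty) = 54.5
  supplier_id=10: AVG(qty) = 160.333333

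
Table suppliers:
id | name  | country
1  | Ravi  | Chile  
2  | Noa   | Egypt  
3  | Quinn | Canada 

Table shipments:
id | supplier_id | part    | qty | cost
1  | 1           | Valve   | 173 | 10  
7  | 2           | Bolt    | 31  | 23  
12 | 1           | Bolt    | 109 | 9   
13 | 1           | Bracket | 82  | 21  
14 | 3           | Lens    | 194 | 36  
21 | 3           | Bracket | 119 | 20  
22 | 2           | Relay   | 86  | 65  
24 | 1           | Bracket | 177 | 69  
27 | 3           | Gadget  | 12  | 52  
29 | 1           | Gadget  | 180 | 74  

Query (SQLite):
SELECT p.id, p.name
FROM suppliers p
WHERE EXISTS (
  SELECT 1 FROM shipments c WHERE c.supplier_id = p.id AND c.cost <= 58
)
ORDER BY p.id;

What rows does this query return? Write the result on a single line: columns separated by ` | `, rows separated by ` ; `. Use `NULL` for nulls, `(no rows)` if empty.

For each suppliers row, check whether any shipments with matching supplier_id has cost <= 58.
Keep rows where that is true.

1 | Ravi ; 2 | Noa ; 3 | Quinn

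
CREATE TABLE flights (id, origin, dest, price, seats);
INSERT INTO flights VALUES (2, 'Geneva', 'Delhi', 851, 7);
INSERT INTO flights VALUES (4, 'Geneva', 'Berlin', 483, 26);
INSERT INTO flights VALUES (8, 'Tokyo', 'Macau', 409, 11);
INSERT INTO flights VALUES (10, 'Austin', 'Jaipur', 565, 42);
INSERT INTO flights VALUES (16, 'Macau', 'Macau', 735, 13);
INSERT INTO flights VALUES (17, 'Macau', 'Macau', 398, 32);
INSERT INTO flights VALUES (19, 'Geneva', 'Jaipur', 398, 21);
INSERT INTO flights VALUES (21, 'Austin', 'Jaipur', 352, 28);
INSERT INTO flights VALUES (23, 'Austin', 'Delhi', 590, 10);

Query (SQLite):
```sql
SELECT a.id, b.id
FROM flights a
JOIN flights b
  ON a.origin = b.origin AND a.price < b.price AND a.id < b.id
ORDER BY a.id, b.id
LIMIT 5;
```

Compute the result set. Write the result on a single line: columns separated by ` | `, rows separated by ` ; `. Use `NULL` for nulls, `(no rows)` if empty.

10 | 23 ; 21 | 23

Pairs (a,b) with same origin, a.price < b.price, a.id < b.id.
origin groups: Austin:{10,21,23} Geneva:{2,4,19} Macau:{16,17} Tokyo:{8}
Ordered by (a.id, b.id); first 5.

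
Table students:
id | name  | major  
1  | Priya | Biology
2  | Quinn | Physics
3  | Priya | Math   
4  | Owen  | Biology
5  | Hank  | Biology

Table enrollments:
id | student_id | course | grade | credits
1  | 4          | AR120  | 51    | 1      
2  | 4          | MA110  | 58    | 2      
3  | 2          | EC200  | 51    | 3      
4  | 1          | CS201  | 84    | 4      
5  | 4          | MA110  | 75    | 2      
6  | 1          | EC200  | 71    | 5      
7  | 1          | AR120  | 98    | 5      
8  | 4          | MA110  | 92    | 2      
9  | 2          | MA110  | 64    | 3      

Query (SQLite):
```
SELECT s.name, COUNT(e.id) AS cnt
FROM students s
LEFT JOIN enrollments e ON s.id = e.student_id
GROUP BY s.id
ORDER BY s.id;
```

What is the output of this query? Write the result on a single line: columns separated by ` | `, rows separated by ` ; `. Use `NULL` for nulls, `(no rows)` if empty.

LEFT JOIN keeps every students row; unmatched ones get NULL for enrollments columns.
Group by students.id and compute COUNT(e.id). COUNT(col) of an all-NULL group is 0.
  1: ids {4, 6, 7} → COUNT(e.id)=3
  2: ids {3, 9} → COUNT(e.id)=2
  3: ids {—} → COUNT(e.id)=0
  4: ids {1, 2, 5, 8} → COUNT(e.id)=4
  5: ids {—} → COUNT(e.id)=0

Priya | 3 ; Quinn | 2 ; Priya | 0 ; Owen | 4 ; Hank | 0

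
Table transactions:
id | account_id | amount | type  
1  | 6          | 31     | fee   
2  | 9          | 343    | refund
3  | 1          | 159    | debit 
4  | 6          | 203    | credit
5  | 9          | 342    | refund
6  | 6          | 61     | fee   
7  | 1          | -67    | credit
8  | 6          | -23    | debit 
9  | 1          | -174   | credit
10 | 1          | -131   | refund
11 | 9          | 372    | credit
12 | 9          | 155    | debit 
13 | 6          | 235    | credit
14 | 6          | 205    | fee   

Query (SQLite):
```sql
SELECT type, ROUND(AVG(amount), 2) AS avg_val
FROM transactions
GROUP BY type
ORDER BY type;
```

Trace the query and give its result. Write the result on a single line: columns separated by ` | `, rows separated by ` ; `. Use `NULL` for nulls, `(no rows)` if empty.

Partition transactions by type; compute ROUND(AVG(amount), 2) within each group.
  credit: ids {4, 7, 9, 11, 13} → ROUND(AVG(amount), 2)=113.8
  debit: ids {3, 8, 12} → ROUND(AVG(amount), 2)=97
  fee: ids {1, 6, 14} → ROUND(AVG(amount), 2)=99
  refund: ids {2, 5, 10} → ROUND(AVG(amount), 2)=184.67

credit | 113.8 ; debit | 97 ; fee | 99 ; refund | 184.67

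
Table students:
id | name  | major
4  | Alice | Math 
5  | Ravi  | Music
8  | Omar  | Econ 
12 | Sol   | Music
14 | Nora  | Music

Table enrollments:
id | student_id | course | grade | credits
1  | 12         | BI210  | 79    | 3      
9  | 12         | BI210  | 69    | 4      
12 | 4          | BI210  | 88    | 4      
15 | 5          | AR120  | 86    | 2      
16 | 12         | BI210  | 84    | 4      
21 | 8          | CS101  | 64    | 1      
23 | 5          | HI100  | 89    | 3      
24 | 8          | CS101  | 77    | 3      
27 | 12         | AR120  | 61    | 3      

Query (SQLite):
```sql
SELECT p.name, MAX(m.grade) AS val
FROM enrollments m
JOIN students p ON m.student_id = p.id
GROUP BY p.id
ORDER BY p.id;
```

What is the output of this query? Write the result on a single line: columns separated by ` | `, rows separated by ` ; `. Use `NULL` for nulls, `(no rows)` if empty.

Join each enrollments row to its students via student_id.
Group joined rows by students.id; compute MAX(m.grade) per group.
  4: ids {12} → MAX(m.grade)=88
  5: ids {15, 23} → MAX(m.grade)=89
  8: ids {21, 24} → MAX(m.grade)=77
  12: ids {1, 9, 16, 27} → MAX(m.grade)=84

Alice | 88 ; Ravi | 89 ; Omar | 77 ; Sol | 84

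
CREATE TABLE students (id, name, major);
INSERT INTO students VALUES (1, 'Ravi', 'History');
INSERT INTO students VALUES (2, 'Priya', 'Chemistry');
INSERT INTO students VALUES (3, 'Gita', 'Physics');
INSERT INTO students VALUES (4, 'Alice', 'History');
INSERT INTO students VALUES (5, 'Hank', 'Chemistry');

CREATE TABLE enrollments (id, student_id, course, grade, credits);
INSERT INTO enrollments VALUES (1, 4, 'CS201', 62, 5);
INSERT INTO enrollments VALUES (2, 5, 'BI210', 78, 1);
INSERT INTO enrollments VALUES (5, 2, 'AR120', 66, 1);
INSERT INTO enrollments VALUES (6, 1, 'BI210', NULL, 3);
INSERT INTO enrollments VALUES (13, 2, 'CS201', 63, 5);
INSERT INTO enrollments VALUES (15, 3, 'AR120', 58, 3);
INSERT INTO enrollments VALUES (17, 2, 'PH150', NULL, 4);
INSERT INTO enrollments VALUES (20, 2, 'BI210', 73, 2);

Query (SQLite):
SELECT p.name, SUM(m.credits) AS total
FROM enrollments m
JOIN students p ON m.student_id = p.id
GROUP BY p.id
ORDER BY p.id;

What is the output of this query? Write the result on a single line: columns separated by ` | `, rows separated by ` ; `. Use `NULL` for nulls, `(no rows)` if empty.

Ravi | 3 ; Priya | 12 ; Gita | 3 ; Alice | 5 ; Hank | 1

Join each enrollments row to its students via student_id.
Group joined rows by students.id; compute SUM(m.credits) per group.
  1: ids {6} → SUM(m.credits)=3
  2: ids {5, 13, 17, 20} → SUM(m.credits)=12
  3: ids {15} → SUM(m.credits)=3
  4: ids {1} → SUM(m.credits)=5
  5: ids {2} → SUM(m.credits)=1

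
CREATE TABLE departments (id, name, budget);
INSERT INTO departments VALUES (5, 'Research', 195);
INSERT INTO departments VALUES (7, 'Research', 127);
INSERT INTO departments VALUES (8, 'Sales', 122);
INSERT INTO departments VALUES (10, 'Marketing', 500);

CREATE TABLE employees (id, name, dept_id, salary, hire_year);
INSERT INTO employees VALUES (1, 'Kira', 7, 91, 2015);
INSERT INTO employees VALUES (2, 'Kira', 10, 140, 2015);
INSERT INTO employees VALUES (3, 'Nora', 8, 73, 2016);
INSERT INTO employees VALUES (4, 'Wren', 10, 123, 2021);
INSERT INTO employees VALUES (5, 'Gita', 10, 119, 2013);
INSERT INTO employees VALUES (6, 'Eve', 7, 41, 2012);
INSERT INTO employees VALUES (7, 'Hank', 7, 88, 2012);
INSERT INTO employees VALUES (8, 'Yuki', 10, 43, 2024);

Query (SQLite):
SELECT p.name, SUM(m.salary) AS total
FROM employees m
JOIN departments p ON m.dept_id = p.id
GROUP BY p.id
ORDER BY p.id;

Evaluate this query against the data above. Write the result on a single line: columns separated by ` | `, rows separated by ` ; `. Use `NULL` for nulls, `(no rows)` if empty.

Research | 220 ; Sales | 73 ; Marketing | 425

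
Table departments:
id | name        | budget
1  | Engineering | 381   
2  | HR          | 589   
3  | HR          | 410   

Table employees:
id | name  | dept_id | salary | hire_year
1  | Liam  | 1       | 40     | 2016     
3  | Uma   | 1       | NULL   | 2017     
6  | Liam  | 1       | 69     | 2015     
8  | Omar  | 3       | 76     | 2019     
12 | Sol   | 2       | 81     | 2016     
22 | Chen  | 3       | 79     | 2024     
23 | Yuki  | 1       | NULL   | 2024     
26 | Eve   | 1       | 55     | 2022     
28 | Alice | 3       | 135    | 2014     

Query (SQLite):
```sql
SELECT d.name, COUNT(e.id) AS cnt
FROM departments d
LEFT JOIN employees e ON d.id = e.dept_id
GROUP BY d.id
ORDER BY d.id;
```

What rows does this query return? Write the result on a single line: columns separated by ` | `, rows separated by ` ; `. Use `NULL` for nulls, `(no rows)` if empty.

Engineering | 5 ; HR | 1 ; HR | 3

LEFT JOIN keeps every departments row; unmatched ones get NULL for employees columns.
Group by departments.id and compute COUNT(e.id). COUNT(col) of an all-NULL group is 0.
  1: ids {1, 3, 6, 23, 26} → COUNT(e.id)=5
  2: ids {12} → COUNT(e.id)=1
  3: ids {8, 22, 28} → COUNT(e.id)=3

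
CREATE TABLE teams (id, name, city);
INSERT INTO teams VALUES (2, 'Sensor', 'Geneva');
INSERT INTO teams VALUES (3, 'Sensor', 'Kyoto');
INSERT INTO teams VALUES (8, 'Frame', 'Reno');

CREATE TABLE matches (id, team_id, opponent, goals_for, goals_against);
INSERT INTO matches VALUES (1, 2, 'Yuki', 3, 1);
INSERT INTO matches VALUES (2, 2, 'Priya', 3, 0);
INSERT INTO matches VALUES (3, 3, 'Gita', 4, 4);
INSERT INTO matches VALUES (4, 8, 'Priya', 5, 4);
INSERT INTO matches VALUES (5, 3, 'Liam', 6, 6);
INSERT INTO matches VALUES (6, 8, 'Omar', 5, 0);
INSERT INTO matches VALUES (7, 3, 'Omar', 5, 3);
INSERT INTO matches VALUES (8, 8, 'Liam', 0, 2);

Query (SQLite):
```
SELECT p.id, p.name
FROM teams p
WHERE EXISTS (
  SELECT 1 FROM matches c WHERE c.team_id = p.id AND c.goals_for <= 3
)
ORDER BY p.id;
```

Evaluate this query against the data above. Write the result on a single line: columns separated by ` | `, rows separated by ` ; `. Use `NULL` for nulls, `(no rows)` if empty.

For each teams row, check whether any matches with matching team_id has goals_for <= 3.
Keep rows where that is true.

2 | Sensor ; 8 | Frame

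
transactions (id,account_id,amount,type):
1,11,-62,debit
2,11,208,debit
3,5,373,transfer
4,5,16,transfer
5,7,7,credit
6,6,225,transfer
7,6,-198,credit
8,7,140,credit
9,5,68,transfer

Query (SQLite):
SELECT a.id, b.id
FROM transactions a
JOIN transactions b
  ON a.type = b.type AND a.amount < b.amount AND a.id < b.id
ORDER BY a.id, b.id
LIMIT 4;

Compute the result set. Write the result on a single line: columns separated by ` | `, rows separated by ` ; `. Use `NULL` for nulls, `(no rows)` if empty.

1 | 2 ; 4 | 6 ; 4 | 9 ; 5 | 8

Pairs (a,b) with same type, a.amount < b.amount, a.id < b.id.
type groups: credit:{5,7,8} debit:{1,2} transfer:{3,4,6,9}
Ordered by (a.id, b.id); first 4.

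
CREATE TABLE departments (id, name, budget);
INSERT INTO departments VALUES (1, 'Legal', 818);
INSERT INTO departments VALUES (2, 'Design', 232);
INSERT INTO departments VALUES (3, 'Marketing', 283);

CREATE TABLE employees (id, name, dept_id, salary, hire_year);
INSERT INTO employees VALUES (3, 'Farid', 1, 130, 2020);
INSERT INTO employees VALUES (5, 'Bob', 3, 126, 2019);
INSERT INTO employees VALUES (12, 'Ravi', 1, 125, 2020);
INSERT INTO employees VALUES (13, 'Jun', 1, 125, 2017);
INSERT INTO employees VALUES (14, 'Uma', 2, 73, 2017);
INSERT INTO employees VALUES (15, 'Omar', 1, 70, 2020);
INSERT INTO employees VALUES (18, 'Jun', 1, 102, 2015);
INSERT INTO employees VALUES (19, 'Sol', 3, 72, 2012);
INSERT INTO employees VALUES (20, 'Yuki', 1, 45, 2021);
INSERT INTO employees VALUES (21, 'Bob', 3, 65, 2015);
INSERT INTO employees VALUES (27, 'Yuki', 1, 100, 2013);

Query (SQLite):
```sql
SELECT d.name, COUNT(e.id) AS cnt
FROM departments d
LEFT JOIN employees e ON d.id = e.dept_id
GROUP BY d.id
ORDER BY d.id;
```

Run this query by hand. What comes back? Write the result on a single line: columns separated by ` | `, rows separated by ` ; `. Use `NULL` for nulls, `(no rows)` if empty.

LEFT JOIN keeps every departments row; unmatched ones get NULL for employees columns.
Group by departments.id and compute COUNT(e.id). COUNT(col) of an all-NULL group is 0.
  1: ids {3, 12, 13, 15, 18, 20, 27} → COUNT(e.id)=7
  2: ids {14} → COUNT(e.id)=1
  3: ids {5, 19, 21} → COUNT(e.id)=3

Legal | 7 ; Design | 1 ; Marketing | 3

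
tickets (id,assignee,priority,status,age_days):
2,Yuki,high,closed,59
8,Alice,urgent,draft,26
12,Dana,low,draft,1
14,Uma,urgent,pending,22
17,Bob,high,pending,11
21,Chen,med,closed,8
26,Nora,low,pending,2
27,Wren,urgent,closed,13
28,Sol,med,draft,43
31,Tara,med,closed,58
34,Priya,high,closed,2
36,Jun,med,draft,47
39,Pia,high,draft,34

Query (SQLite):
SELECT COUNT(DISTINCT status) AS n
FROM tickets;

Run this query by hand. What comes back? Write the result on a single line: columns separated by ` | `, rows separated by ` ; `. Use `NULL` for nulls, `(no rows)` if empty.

Count distinct non-NULL status values.

3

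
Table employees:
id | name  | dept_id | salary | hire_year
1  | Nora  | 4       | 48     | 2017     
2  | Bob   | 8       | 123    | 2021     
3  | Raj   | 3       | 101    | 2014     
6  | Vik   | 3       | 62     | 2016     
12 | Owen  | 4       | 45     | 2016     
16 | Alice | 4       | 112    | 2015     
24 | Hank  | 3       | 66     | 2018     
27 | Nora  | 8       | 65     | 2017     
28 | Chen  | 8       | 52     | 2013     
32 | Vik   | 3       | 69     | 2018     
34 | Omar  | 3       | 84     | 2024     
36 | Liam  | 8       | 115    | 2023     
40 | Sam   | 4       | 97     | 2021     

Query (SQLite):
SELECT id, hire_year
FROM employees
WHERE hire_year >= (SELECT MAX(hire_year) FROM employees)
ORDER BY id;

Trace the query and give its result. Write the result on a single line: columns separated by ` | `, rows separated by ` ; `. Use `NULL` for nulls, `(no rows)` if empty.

34 | 2024

Scalar subquery: MAX(hire_year) over all employees rows = 2024.
Keep rows where hire_year >= that value.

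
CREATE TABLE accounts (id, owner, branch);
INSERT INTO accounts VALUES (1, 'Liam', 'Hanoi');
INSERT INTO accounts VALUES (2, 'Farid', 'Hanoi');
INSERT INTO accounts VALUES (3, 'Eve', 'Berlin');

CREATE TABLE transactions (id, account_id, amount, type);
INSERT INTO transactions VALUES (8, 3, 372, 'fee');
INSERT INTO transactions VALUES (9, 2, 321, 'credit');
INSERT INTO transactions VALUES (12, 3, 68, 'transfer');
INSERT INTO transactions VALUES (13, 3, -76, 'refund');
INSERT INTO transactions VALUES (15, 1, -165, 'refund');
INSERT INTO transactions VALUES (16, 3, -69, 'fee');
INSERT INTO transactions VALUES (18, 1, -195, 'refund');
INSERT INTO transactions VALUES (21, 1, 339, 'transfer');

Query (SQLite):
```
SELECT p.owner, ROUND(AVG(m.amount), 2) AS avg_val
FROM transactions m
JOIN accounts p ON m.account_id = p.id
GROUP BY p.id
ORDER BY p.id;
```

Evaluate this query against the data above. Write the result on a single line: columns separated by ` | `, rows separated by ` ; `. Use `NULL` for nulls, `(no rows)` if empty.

Liam | -7 ; Farid | 321 ; Eve | 73.75

Join each transactions row to its accounts via account_id.
Group joined rows by accounts.id; compute ROUND(AVG(m.amount), 2) per group.
  1: ids {15, 18, 21} → ROUND(AVG(m.amount), 2)=-7
  2: ids {9} → ROUND(AVG(m.amount), 2)=321
  3: ids {8, 12, 13, 16} → ROUND(AVG(m.amount), 2)=73.75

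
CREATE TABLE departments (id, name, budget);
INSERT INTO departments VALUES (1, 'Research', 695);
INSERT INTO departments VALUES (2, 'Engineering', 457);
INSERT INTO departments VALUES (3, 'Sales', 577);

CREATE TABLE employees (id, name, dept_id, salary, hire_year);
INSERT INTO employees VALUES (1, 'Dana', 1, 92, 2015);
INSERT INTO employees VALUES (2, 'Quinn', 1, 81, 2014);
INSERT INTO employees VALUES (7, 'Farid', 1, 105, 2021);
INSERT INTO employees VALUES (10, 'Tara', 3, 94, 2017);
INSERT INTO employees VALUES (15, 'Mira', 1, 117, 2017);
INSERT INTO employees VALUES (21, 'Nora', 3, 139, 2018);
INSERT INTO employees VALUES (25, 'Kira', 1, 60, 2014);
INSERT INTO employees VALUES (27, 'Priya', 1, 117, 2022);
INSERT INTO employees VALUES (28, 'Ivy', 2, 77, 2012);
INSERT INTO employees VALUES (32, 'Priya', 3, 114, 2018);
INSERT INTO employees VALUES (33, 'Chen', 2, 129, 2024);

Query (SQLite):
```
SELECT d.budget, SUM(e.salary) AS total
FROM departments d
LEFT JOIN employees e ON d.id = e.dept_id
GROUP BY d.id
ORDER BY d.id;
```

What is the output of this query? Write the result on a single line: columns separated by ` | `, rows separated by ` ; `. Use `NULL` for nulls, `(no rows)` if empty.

LEFT JOIN keeps every departments row; unmatched ones get NULL for employees columns.
Group by departments.id and compute SUM(e.salary). SUM over an all-NULL group is NULL.
  1: ids {1, 2, 7, 15, 25, 27} → SUM(e.salary)=572
  2: ids {28, 33} → SUM(e.salary)=206
  3: ids {10, 21, 32} → SUM(e.salary)=347

695 | 572 ; 457 | 206 ; 577 | 347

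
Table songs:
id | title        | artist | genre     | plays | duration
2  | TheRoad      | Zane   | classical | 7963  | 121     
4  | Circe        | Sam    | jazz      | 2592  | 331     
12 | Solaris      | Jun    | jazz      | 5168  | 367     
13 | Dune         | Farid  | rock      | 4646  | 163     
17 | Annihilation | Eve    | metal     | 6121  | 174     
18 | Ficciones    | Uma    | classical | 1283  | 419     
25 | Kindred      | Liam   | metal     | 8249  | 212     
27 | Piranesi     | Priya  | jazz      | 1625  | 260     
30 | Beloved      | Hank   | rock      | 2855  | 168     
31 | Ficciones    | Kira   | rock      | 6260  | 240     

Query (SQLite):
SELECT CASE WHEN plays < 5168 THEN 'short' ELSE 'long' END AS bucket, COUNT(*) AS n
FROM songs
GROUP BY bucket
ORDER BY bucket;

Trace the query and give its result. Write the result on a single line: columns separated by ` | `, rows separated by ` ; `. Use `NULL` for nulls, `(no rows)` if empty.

Bucket rows by plays < 5168 → 'short' else 'long'; count each bucket.

long | 5 ; short | 5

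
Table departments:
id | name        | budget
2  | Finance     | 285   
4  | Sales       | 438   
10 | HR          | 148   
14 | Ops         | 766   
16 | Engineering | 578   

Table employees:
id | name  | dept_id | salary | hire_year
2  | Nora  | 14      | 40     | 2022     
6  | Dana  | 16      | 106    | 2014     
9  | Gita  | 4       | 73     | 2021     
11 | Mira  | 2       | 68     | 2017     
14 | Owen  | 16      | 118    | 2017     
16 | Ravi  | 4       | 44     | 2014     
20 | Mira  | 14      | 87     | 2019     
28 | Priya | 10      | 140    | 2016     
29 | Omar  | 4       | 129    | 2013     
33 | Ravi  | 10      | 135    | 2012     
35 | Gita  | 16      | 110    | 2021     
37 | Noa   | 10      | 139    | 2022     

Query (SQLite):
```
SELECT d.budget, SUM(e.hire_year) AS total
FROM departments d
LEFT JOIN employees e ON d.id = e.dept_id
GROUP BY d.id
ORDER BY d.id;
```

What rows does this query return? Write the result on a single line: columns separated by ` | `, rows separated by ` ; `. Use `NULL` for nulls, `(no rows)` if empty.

LEFT JOIN keeps every departments row; unmatched ones get NULL for employees columns.
Group by departments.id and compute SUM(e.hire_year). SUM over an all-NULL group is NULL.
  2: ids {11} → SUM(e.hire_year)=2017
  4: ids {9, 16, 29} → SUM(e.hire_year)=6048
  10: ids {28, 33, 37} → SUM(e.hire_year)=6050
  14: ids {2, 20} → SUM(e.hire_year)=4041
  16: ids {6, 14, 35} → SUM(e.hire_year)=6052

285 | 2017 ; 438 | 6048 ; 148 | 6050 ; 766 | 4041 ; 578 | 6052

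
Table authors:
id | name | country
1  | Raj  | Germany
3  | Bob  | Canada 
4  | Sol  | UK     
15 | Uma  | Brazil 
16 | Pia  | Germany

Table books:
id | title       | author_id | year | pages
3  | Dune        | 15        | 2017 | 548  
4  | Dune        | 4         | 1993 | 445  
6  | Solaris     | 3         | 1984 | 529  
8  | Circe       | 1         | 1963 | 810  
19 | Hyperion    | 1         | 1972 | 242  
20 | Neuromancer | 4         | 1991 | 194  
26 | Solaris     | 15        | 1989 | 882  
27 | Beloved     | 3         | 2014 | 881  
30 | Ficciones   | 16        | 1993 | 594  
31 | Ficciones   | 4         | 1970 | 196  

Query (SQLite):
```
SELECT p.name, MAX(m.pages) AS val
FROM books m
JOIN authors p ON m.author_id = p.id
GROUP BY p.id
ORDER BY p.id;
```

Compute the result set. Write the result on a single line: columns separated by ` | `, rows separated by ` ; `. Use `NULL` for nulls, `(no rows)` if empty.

Raj | 810 ; Bob | 881 ; Sol | 445 ; Uma | 882 ; Pia | 594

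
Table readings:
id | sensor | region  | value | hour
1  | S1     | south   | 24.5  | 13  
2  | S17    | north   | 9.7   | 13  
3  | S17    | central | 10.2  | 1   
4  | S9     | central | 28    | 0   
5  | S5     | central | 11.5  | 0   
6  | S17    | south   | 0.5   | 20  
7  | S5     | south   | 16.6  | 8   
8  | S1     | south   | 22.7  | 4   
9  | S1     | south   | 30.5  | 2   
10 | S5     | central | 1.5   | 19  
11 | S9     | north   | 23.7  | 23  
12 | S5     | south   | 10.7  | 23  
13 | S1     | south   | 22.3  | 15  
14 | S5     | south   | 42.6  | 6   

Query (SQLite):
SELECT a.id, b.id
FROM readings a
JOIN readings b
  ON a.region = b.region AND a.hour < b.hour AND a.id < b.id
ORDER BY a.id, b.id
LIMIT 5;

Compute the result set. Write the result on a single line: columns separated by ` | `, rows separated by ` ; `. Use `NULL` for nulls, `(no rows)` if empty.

1 | 6 ; 1 | 12 ; 1 | 13 ; 2 | 11 ; 3 | 10

Pairs (a,b) with same region, a.hour < b.hour, a.id < b.id.
region groups: central:{3,4,5,10} north:{2,11} south:{1,6,7,8,9,12,13,14}
Ordered by (a.id, b.id); first 5.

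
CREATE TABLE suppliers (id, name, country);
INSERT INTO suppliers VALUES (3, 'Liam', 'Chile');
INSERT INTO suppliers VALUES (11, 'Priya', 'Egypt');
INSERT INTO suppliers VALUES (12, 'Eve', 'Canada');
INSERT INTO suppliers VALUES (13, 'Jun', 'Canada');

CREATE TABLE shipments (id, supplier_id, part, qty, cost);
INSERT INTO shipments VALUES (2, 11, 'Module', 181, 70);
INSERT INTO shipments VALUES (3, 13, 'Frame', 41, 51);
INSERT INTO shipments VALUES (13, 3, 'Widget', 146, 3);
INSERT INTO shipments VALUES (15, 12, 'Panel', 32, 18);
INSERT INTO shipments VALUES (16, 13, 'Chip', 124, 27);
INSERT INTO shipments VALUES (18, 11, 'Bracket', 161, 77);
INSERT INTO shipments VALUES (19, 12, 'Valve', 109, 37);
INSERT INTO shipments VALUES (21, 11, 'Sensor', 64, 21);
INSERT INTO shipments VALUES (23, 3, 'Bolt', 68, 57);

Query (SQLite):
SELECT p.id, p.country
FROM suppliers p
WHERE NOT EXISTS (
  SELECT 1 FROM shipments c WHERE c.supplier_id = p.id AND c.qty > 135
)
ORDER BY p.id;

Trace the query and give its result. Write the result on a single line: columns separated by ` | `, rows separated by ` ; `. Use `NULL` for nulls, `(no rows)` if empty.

12 | Canada ; 13 | Canada

For each suppliers row, check whether any shipments with matching supplier_id has qty > 135.
Keep rows where that is false.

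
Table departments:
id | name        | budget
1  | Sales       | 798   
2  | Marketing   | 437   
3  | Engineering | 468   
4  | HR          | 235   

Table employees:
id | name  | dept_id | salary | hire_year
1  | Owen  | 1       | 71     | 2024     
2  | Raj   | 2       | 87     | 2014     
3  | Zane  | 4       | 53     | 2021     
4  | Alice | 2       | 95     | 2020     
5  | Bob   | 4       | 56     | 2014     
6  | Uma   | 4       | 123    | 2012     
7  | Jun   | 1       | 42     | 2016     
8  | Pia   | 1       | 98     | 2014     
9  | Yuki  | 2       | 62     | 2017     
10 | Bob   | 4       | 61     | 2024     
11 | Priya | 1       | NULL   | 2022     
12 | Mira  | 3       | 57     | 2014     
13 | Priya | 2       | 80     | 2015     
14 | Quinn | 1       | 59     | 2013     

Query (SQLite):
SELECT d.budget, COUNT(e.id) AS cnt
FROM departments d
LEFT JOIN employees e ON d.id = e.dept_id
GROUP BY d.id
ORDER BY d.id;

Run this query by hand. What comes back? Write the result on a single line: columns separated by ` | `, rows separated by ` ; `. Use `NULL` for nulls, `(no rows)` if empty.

LEFT JOIN keeps every departments row; unmatched ones get NULL for employees columns.
Group by departments.id and compute COUNT(e.id). COUNT(col) of an all-NULL group is 0.
  1: ids {1, 7, 8, 11, 14} → COUNT(e.id)=5
  2: ids {2, 4, 9, 13} → COUNT(e.id)=4
  3: ids {12} → COUNT(e.id)=1
  4: ids {3, 5, 6, 10} → COUNT(e.id)=4

798 | 5 ; 437 | 4 ; 468 | 1 ; 235 | 4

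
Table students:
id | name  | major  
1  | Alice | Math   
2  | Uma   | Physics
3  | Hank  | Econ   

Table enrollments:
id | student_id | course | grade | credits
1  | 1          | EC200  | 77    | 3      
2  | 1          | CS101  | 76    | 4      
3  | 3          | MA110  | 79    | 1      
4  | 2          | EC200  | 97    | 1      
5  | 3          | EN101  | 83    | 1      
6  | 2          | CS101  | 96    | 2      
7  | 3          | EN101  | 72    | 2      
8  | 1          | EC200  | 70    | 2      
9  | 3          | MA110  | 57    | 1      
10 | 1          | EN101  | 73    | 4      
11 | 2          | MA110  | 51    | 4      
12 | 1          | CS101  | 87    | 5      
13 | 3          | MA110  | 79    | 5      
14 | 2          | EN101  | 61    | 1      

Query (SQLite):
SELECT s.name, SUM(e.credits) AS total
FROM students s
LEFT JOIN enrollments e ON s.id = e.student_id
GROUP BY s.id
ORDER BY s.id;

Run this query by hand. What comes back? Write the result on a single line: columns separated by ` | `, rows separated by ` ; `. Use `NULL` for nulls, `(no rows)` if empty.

LEFT JOIN keeps every students row; unmatched ones get NULL for enrollments columns.
Group by students.id and compute SUM(e.credits). SUM over an all-NULL group is NULL.
  1: ids {1, 2, 8, 10, 12} → SUM(e.credits)=18
  2: ids {4, 6, 11, 14} → SUM(e.credits)=8
  3: ids {3, 5, 7, 9, 13} → SUM(e.credits)=10

Alice | 18 ; Uma | 8 ; Hank | 10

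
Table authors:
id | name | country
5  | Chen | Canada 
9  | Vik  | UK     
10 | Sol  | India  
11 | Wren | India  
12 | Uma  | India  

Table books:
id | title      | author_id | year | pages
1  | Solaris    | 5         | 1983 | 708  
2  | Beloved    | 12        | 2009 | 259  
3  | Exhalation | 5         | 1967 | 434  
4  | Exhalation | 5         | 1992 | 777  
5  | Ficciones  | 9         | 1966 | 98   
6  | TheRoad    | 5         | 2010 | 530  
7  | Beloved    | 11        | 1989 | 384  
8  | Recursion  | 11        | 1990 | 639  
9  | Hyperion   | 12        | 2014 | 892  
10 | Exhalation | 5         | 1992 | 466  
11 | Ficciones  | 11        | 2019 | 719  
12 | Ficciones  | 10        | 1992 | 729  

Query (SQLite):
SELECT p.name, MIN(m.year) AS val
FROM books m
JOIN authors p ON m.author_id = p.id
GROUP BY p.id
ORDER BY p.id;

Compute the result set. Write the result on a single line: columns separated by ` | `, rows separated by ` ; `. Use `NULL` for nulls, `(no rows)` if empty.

Join each books row to its authors via author_id.
Group joined rows by authors.id; compute MIN(m.year) per group.
  5: ids {1, 3, 4, 6, 10} → MIN(m.year)=1967
  9: ids {5} → MIN(m.year)=1966
  10: ids {12} → MIN(m.year)=1992
  11: ids {7, 8, 11} → MIN(m.year)=1989
  12: ids {2, 9} → MIN(m.year)=2009

Chen | 1967 ; Vik | 1966 ; Sol | 1992 ; Wren | 1989 ; Uma | 2009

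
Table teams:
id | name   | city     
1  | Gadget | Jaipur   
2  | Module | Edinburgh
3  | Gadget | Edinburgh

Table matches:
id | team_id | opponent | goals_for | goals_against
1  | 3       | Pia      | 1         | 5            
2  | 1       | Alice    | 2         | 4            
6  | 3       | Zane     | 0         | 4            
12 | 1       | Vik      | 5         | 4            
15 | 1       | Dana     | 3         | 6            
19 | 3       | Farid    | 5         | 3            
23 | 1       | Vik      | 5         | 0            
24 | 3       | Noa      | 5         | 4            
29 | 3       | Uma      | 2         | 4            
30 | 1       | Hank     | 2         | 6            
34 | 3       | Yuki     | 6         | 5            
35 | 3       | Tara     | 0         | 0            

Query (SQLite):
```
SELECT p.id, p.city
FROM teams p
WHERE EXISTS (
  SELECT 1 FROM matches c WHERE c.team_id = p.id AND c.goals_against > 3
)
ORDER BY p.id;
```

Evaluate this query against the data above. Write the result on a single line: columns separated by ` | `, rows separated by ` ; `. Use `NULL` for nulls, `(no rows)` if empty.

1 | Jaipur ; 3 | Edinburgh

For each teams row, check whether any matches with matching team_id has goals_against > 3.
Keep rows where that is true.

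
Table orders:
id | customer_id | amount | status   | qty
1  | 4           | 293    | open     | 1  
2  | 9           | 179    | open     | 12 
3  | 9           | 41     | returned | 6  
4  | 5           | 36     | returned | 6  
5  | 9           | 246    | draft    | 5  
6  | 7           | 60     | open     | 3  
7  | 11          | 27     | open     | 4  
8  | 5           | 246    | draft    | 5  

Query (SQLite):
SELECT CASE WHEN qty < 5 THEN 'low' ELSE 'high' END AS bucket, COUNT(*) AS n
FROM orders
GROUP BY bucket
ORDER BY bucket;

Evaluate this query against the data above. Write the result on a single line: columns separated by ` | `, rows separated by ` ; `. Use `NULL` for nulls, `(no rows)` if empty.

high | 5 ; low | 3

Bucket rows by qty < 5 → 'low' else 'high'; count each bucket.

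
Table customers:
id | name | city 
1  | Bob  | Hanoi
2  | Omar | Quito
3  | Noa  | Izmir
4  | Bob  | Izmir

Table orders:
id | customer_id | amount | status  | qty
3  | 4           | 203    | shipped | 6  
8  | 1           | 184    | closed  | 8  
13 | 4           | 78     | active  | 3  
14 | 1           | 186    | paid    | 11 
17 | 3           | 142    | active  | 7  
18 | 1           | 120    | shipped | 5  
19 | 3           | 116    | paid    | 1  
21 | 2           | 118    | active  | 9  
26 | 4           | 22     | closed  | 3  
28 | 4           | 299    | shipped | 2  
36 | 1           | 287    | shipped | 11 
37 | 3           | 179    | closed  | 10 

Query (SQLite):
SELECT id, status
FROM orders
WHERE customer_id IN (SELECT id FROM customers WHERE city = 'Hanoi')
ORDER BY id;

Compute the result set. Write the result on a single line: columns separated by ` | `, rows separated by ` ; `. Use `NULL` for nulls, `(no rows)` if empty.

Inner query: customers.id where city = 'Hanoi'.
Outer: keep orders rows whose customer_id is in that set.
Inner query → {1}

8 | closed ; 14 | paid ; 18 | shipped ; 36 | shipped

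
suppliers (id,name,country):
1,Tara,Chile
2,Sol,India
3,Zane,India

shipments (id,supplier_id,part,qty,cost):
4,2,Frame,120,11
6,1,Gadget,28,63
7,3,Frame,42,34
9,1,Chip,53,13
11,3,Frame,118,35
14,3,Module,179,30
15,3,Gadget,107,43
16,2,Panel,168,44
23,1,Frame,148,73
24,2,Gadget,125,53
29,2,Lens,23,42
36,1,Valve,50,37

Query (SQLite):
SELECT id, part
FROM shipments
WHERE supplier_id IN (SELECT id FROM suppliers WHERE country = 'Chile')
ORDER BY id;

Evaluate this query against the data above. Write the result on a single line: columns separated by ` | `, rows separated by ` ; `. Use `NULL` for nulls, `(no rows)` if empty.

6 | Gadget ; 9 | Chip ; 23 | Frame ; 36 | Valve

Inner query: suppliers.id where country = 'Chile'.
Outer: keep shipments rows whose supplier_id is in that set.
Inner query → {1}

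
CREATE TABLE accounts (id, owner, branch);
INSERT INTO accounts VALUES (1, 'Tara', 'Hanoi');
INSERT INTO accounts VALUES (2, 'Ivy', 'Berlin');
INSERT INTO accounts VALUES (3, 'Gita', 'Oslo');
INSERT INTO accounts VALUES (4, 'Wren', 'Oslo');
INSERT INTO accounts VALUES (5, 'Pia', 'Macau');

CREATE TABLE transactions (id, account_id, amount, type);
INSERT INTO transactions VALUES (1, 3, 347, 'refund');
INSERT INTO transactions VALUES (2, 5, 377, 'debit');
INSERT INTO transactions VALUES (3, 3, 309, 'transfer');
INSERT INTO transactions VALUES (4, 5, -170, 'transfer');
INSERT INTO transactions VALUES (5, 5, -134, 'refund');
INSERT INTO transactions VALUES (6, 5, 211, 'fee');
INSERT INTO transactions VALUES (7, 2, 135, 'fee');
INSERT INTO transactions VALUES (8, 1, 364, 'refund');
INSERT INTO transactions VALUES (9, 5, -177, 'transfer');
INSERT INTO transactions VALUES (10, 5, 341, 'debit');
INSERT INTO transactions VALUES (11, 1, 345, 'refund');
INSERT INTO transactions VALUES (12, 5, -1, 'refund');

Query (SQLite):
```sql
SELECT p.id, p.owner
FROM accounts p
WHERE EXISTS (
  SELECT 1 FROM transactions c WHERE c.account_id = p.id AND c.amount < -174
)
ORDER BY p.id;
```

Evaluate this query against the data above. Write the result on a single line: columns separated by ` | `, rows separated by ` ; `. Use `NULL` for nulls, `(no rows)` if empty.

For each accounts row, check whether any transactions with matching account_id has amount < -174.
Keep rows where that is true.

5 | Pia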